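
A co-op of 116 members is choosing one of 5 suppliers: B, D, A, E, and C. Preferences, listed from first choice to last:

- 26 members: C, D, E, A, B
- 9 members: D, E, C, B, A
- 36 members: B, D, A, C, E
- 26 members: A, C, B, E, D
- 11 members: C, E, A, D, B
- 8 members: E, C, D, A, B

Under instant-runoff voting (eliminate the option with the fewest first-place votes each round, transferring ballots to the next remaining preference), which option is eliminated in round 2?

Round 1: B 36, D 9, A 26, E 8, C 37. Eliminate E.
Round 2: B 36, D 9, A 26, C 45. Eliminate D.

D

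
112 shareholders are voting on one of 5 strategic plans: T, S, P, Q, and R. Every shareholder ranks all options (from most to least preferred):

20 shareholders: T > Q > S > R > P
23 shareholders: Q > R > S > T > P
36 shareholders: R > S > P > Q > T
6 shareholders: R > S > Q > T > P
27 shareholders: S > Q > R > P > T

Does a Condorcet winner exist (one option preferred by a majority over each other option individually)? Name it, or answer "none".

Checking pairwise contests:
S beats T 92–20.
R beats S 65–47.
S beats P 112–0.
S beats Q 69–43.
Q beats R 70–42.
Every option loses at least one head-to-head, so there is no Condorcet winner.

none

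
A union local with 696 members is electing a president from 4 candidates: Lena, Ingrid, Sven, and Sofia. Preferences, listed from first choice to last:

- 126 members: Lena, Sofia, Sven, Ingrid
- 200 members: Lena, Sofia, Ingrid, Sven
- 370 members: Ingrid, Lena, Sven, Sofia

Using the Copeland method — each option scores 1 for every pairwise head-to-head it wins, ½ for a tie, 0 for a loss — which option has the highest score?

Lena: beats Sven and Sofia; loses to Ingrid → score 2.
Ingrid: beats Lena, Sven, and Sofia → score 3.
Sven: beats Sofia; loses to Lena and Ingrid → score 1.
Sofia: loses to Lena, Ingrid, and Sven → score 0.
Ingrid has the best pairwise record.

Ingrid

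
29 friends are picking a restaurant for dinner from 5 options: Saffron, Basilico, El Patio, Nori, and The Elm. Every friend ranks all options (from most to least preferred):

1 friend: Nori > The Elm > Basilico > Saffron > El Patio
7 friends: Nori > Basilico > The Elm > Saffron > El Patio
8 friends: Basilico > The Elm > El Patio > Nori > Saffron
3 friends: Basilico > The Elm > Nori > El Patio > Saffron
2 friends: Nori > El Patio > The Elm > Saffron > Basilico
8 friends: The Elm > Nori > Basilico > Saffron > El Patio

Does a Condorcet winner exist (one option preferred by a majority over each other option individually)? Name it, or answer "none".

none

Checking pairwise contests:
Basilico beats Saffron 27–2.
Nori beats Basilico 18–11.
Saffron beats El Patio 16–13.
The Elm beats Nori 19–10.
Basilico beats The Elm 18–11.
Every option loses at least one head-to-head, so there is no Condorcet winner.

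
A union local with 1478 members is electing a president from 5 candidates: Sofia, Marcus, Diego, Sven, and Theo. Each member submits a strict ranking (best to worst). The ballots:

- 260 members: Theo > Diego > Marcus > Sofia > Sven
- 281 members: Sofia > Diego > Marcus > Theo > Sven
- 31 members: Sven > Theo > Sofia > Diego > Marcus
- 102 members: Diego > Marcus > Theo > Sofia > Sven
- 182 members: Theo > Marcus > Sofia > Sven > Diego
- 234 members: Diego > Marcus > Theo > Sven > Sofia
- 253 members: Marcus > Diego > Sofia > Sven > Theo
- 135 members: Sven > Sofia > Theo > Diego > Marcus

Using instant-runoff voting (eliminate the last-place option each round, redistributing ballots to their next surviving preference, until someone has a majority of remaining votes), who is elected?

Round 1: Sofia 281, Marcus 253, Diego 336, Sven 166, Theo 442. Eliminate Sven.
Round 2: Sofia 416, Marcus 253, Diego 336, Theo 473. Eliminate Marcus.
Round 3: Sofia 416, Diego 589, Theo 473. Eliminate Sofia.
Round 4: Diego 870, Theo 608. Diego has a majority.

Diego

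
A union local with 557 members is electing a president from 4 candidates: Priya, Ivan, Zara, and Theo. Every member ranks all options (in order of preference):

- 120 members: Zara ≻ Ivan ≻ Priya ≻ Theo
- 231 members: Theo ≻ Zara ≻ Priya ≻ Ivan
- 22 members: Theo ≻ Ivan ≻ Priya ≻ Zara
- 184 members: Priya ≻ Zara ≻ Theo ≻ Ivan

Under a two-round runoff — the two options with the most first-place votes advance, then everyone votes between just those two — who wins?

Priya

Round 1 first-place votes: Priya 184, Ivan 0, Zara 120, Theo 253.
Theo and Priya advance.
Runoff: Theo is preferred to Priya by 253 voters; Priya by 304.
Priya wins the runoff.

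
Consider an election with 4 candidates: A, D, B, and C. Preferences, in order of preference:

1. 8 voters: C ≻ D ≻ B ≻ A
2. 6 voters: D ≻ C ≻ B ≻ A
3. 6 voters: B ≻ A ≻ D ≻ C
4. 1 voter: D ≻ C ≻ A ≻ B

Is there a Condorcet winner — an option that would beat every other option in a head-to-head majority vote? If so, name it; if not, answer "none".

D vs A: 15–6 for D.
D vs B: 15–6 for D.
D vs C: 13–8 for D.
D beats every other option head-to-head.

D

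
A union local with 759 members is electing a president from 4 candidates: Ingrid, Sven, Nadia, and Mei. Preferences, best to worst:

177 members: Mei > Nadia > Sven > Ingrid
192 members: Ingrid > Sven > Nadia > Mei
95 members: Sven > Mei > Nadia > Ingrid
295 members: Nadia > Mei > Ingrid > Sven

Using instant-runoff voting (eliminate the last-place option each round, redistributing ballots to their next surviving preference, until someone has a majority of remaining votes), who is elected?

Nadia

Round 1: Ingrid 192, Sven 95, Nadia 295, Mei 177. Eliminate Sven.
Round 2: Ingrid 192, Nadia 295, Mei 272. Eliminate Ingrid.
Round 3: Nadia 487, Mei 272. Nadia has a majority.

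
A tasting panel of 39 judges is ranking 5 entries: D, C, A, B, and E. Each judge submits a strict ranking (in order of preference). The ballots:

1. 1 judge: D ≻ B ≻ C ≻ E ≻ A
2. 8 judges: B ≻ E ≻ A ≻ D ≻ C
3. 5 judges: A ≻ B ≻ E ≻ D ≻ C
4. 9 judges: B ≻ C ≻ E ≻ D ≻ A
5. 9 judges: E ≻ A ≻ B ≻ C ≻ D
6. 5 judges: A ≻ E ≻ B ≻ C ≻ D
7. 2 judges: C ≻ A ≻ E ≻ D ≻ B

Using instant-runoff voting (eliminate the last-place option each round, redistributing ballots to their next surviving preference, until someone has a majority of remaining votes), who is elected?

Round 1: D 1, C 2, A 10, B 17, E 9. Eliminate D.
Round 2: C 2, A 10, B 18, E 9. Eliminate C.
Round 3: A 12, B 18, E 9. Eliminate E.
Round 4: A 21, B 18. A has a majority.

A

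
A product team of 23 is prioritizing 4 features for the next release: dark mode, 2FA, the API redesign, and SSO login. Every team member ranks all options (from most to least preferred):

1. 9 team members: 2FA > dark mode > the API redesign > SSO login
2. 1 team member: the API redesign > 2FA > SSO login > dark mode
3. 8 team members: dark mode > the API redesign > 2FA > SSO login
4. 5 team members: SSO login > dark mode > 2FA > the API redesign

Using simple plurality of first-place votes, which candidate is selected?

2FA

First-place votes: dark mode 8, 2FA 9, the API redesign 1, SSO login 5.
2FA has the most first-place votes.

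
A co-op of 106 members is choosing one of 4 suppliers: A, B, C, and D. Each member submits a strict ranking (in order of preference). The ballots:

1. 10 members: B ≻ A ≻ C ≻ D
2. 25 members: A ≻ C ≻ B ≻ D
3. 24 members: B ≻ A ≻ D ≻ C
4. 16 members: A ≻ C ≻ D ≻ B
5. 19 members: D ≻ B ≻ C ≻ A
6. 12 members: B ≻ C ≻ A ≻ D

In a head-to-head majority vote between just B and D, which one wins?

Voters preferring B to D: 71; preferring D to B: 35.
B wins the head-to-head.

B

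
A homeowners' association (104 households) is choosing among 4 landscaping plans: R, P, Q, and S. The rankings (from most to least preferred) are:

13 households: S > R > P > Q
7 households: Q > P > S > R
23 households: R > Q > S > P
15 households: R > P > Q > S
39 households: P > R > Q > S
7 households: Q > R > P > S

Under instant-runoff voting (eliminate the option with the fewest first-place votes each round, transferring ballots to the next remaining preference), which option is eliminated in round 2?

Q

Round 1: R 38, P 39, Q 14, S 13. Eliminate S.
Round 2: R 51, P 39, Q 14. Eliminate Q.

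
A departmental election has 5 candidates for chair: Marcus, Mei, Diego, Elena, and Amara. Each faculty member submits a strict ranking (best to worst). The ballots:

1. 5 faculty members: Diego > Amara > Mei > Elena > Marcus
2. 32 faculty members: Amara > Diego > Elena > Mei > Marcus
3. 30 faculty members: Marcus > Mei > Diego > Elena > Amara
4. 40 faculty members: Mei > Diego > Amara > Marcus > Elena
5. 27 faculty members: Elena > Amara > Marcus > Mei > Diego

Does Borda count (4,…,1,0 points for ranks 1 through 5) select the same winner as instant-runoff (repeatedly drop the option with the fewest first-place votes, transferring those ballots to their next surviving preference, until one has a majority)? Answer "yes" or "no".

yes

Borda — scores: Marcus 214, Mei 319, Diego 296, Elena 207, Amara 304. Winner: Mei.
Instant-runoff — R1 Marcus 30, Mei 40, Diego 5, Elena 27, Amara 32 (Diego out); R2 Marcus 30, Mei 40, Elena 27, Amara 37 (Elena out); R3 Marcus 30, Mei 40, Amara 64 (Marcus out); R4 Mei 70, Amara 64 (Mei winner). Winner: Mei.
The two methods agree.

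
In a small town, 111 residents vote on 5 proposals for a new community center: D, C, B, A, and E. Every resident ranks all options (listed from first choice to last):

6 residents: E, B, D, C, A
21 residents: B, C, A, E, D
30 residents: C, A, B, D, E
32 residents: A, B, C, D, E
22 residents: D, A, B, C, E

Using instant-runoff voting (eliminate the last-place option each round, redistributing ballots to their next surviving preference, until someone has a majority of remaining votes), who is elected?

C

Round 1: D 22, C 30, B 21, A 32, E 6. Eliminate E.
Round 2: D 22, C 30, B 27, A 32. Eliminate D.
Round 3: C 30, B 27, A 54. Eliminate B.
Round 4: C 57, A 54. C has a majority.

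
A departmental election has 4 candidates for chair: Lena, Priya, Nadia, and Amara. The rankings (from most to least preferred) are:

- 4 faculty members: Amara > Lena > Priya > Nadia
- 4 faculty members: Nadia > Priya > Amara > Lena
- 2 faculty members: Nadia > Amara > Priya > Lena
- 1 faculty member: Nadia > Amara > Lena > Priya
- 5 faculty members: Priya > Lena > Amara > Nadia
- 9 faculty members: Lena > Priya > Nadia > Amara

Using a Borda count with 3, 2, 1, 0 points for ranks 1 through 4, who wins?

Lena: 4·2 + 4·0 + 2·0 + 1·1 + 5·2 + 9·3 = 46
Priya: 4·1 + 4·2 + 2·1 + 1·0 + 5·3 + 9·2 = 47
Nadia: 4·0 + 4·3 + 2·3 + 1·3 + 5·0 + 9·1 = 30
Amara: 4·3 + 4·1 + 2·2 + 1·2 + 5·1 + 9·0 = 27
Priya has the highest Borda score (47).

Priya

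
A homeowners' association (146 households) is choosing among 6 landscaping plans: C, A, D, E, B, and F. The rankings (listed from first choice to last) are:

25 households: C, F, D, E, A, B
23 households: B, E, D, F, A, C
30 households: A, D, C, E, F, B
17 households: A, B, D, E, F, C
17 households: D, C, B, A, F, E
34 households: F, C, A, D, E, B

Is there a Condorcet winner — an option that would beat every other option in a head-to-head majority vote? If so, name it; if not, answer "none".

Checking pairwise contests:
D beats C 87–59.
C beats A 76–70.
A beats D 81–65.
C beats E 106–40.
C beats B 106–40.
D beats F 87–59.
Every option loses at least one head-to-head, so there is no Condorcet winner.

none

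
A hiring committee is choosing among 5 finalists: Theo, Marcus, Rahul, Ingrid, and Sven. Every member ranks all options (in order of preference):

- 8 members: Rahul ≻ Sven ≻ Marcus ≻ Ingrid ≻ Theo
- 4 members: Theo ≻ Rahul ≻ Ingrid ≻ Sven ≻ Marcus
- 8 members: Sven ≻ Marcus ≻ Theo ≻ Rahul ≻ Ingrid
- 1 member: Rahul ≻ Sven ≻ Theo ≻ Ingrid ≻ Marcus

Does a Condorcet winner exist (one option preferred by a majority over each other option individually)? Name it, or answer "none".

none

Checking pairwise contests:
Marcus beats Theo 16–5.
Rahul beats Marcus 13–8.
Theo beats Rahul 12–9.
Theo beats Ingrid 13–8.
Rahul beats Sven 13–8.
Every option loses at least one head-to-head, so there is no Condorcet winner.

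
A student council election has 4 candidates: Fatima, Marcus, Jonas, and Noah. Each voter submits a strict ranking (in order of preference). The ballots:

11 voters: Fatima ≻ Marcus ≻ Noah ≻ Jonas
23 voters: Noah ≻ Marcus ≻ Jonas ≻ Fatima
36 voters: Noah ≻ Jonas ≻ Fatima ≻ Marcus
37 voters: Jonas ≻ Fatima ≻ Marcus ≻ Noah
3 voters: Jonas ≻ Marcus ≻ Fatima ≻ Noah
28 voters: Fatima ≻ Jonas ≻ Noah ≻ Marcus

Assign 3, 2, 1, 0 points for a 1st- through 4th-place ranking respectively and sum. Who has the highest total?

Fatima: 11·3 + 23·0 + 36·1 + 37·2 + 3·1 + 28·3 = 230
Marcus: 11·2 + 23·2 + 36·0 + 37·1 + 3·2 + 28·0 = 111
Jonas: 11·0 + 23·1 + 36·2 + 37·3 + 3·3 + 28·2 = 271
Noah: 11·1 + 23·3 + 36·3 + 37·0 + 3·0 + 28·1 = 216
Jonas has the highest Borda score (271).

Jonas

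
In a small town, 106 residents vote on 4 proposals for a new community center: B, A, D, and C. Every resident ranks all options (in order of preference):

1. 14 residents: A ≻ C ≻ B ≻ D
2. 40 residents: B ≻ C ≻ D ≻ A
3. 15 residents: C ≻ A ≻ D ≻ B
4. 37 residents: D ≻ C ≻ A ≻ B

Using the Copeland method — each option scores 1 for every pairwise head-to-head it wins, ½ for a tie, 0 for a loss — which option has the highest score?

B: beats D; loses to A and C → score 1.
A: beats B; loses to D and C → score 1.
D: beats A; loses to B and C → score 1.
C: beats B, A, and D → score 3.
C has the best pairwise record.

C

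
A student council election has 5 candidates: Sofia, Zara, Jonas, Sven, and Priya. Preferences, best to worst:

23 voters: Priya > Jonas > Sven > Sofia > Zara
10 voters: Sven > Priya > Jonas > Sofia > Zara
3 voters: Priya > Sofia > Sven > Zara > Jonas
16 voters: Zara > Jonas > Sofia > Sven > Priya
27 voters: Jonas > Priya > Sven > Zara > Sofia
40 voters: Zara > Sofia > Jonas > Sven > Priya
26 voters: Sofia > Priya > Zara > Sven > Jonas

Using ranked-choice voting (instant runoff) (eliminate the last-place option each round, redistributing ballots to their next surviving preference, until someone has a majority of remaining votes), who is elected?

Round 1: Sofia 26, Zara 56, Jonas 27, Sven 10, Priya 26. Eliminate Sven.
Round 2: Sofia 26, Zara 56, Jonas 27, Priya 36. Eliminate Sofia.
Round 3: Zara 56, Jonas 27, Priya 62. Eliminate Jonas.
Round 4: Zara 56, Priya 89. Priya has a majority.

Priya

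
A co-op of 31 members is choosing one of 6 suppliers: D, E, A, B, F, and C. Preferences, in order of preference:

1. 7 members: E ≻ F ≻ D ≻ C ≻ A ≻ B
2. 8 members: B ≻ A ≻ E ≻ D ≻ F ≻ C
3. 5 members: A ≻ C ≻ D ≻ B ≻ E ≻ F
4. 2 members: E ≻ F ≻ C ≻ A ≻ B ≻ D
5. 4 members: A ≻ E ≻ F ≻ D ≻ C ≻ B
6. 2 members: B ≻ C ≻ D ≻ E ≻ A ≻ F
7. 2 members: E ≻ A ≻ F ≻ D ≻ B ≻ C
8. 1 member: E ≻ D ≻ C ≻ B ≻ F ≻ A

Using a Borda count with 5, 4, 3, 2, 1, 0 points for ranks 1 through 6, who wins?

D: 7·3 + 8·2 + 5·3 + 2·0 + 4·2 + 2·3 + 2·2 + 1·4 = 74
E: 7·5 + 8·3 + 5·1 + 2·5 + 4·4 + 2·2 + 2·5 + 1·5 = 109
A: 7·1 + 8·4 + 5·5 + 2·2 + 4·5 + 2·1 + 2·4 + 1·0 = 98
B: 7·0 + 8·5 + 5·2 + 2·1 + 4·0 + 2·5 + 2·1 + 1·2 = 66
F: 7·4 + 8·1 + 5·0 + 2·4 + 4·3 + 2·0 + 2·3 + 1·1 = 63
C: 7·2 + 8·0 + 5·4 + 2·3 + 4·1 + 2·4 + 2·0 + 1·3 = 55
E has the highest Borda score (109).

E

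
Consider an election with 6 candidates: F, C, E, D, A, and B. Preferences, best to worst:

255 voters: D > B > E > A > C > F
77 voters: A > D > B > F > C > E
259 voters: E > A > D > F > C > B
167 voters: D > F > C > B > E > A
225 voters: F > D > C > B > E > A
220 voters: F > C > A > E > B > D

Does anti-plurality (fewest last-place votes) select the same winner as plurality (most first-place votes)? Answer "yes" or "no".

Anti-plurality — last-place votes: F 255, C 0, E 77, D 220, A 392, B 259. Winner: C.
Plurality — first-place votes: F 445, C 0, E 259, D 422, A 77, B 0. Winner: F.
The two methods disagree.

no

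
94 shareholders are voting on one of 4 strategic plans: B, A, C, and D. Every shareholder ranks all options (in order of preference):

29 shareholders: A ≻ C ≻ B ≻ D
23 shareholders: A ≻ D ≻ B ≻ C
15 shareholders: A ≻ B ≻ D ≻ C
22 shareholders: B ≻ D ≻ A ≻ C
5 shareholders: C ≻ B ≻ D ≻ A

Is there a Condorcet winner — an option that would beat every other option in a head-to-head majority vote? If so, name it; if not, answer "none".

A vs B: 67–27 for A.
A vs C: 89–5 for A.
A vs D: 67–27 for A.
A beats every other option head-to-head.

A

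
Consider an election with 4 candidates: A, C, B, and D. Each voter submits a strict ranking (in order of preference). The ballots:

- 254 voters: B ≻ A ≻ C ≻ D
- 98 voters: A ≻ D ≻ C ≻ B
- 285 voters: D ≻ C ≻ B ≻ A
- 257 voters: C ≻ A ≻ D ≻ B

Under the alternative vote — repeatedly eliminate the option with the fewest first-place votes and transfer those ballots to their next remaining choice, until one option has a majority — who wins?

Round 1: A 98, C 257, B 254, D 285. Eliminate A.
Round 2: C 257, B 254, D 383. Eliminate B.
Round 3: C 511, D 383. C has a majority.

C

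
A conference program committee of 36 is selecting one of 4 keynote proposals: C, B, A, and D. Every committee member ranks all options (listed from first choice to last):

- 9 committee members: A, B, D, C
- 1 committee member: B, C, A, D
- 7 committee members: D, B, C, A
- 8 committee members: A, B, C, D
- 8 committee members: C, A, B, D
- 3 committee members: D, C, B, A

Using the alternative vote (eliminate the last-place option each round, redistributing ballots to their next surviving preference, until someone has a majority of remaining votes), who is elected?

A

Round 1: C 8, B 1, A 17, D 10. Eliminate B.
Round 2: C 9, A 17, D 10. Eliminate C.
Round 3: A 26, D 10. A has a majority.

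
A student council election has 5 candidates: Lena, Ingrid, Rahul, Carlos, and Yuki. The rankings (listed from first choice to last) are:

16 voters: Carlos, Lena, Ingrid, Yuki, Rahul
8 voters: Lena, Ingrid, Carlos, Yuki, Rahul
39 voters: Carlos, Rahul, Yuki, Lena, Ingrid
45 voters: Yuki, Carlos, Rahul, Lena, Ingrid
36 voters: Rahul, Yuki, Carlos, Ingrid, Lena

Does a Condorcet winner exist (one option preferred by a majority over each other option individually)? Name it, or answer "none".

Checking pairwise contests:
Rahul beats Lena 120–24.
Lena beats Ingrid 108–36.
Carlos beats Rahul 108–36.
Yuki beats Carlos 81–63.
Rahul beats Yuki 75–69.
Every option loses at least one head-to-head, so there is no Condorcet winner.

none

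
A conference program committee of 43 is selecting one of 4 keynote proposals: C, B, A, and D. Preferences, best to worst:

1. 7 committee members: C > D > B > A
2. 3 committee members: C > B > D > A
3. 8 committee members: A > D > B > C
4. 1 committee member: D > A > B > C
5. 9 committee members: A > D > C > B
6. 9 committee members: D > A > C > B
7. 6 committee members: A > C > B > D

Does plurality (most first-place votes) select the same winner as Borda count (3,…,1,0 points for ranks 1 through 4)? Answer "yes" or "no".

yes

Plurality — first-place votes: C 10, B 0, A 23, D 10. Winner: A.
Borda — scores: C 60, B 28, A 89, D 81. Winner: A.
The two methods agree.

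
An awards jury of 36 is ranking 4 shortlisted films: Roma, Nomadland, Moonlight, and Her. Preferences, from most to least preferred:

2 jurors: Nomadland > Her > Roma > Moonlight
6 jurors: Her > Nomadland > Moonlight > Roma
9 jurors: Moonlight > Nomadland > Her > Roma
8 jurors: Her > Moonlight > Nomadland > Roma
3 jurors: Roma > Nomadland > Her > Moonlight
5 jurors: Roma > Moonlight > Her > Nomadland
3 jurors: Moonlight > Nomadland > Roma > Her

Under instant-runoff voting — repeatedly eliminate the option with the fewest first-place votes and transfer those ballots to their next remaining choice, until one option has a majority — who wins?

Round 1: Roma 8, Nomadland 2, Moonlight 12, Her 14. Eliminate Nomadland.
Round 2: Roma 8, Moonlight 12, Her 16. Eliminate Roma.
Round 3: Moonlight 17, Her 19. Her has a majority.

Her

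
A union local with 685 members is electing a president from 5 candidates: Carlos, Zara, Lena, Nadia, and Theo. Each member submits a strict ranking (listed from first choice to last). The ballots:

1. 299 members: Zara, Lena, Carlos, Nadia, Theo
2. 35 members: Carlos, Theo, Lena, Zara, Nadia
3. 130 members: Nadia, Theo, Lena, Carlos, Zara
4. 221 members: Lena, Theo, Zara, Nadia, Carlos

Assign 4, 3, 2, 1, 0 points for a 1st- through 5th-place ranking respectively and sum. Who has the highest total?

Lena

Carlos: 299·2 + 35·4 + 130·1 + 221·0 = 868
Zara: 299·4 + 35·1 + 130·0 + 221·2 = 1673
Lena: 299·3 + 35·2 + 130·2 + 221·4 = 2111
Nadia: 299·1 + 35·0 + 130·4 + 221·1 = 1040
Theo: 299·0 + 35·3 + 130·3 + 221·3 = 1158
Lena has the highest Borda score (2111).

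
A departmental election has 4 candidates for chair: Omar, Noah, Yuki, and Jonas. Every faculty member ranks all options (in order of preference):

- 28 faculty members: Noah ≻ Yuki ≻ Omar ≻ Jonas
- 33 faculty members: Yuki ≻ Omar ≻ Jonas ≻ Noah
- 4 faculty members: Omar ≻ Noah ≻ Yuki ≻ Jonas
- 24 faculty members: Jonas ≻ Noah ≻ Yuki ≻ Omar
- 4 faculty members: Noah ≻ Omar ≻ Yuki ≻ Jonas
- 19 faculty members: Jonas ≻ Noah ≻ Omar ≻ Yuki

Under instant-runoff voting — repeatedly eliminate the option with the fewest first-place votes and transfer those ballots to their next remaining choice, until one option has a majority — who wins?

Round 1: Omar 4, Noah 32, Yuki 33, Jonas 43. Eliminate Omar.
Round 2: Noah 36, Yuki 33, Jonas 43. Eliminate Yuki.
Round 3: Noah 36, Jonas 76. Jonas has a majority.

Jonas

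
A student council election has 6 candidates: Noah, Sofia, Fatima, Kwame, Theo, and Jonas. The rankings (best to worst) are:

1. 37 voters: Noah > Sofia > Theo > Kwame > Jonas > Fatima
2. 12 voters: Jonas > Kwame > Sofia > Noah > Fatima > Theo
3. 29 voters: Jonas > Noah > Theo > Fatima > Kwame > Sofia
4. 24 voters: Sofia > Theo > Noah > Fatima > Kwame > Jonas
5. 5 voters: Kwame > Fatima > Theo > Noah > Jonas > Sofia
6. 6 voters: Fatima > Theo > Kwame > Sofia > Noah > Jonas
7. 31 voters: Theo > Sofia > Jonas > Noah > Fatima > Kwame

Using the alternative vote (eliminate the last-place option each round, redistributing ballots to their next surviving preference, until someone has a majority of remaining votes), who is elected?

Round 1: Noah 37, Sofia 24, Fatima 6, Kwame 5, Theo 31, Jonas 41. Eliminate Kwame.
Round 2: Noah 37, Sofia 24, Fatima 11, Theo 31, Jonas 41. Eliminate Fatima.
Round 3: Noah 37, Sofia 24, Theo 42, Jonas 41. Eliminate Sofia.
Round 4: Noah 37, Theo 66, Jonas 41. Eliminate Noah.
Round 5: Theo 103, Jonas 41. Theo has a majority.

Theo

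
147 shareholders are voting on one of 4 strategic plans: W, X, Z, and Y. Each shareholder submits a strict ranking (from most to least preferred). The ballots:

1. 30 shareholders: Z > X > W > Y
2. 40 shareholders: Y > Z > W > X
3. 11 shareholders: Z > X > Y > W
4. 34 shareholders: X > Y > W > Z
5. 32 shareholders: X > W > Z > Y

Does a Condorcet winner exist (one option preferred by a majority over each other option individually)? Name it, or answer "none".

none

Checking pairwise contests:
X beats W 107–40.
Z beats X 81–66.
Y beats Z 74–73.
X beats Y 107–40.
Every option loses at least one head-to-head, so there is no Condorcet winner.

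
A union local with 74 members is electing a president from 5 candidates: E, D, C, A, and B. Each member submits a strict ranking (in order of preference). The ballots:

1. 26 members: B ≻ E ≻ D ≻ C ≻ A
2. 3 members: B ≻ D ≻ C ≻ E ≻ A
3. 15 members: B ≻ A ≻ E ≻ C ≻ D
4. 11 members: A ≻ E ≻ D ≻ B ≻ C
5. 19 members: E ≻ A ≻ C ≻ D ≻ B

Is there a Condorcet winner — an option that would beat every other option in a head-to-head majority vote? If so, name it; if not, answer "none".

B vs E: 44–30 for B.
B vs D: 44–30 for B.
B vs C: 55–19 for B.
B vs A: 44–30 for B.
B beats every other option head-to-head.

B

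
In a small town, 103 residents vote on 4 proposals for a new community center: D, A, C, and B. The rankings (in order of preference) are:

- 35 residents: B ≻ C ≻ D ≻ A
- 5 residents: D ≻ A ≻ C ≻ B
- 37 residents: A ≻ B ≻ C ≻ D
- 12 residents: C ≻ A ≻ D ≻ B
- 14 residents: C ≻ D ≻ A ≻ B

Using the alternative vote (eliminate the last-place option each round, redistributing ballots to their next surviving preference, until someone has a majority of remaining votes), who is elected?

Round 1: D 5, A 37, C 26, B 35. Eliminate D.
Round 2: A 42, C 26, B 35. Eliminate C.
Round 3: A 68, B 35. A has a majority.

A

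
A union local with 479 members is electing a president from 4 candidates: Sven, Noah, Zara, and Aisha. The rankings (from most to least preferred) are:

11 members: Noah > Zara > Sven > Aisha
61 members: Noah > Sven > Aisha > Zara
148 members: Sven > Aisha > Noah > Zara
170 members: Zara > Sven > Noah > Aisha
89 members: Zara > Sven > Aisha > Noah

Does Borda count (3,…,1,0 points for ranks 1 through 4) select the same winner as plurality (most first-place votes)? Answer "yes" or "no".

Borda — scores: Sven 1095, Noah 534, Zara 799, Aisha 446. Winner: Sven.
Plurality — first-place votes: Sven 148, Noah 72, Zara 259, Aisha 0. Winner: Zara.
The two methods disagree.

no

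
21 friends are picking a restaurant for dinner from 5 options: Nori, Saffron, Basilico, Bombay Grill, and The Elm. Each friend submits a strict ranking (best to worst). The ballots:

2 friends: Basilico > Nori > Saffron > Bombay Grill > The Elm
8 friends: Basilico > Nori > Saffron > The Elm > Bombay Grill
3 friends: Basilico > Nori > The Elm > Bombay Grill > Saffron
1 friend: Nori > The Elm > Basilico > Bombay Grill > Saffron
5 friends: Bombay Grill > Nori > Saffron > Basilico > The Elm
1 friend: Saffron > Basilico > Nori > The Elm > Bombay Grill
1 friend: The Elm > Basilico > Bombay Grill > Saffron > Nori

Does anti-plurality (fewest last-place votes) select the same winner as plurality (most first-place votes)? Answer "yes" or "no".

yes

Anti-plurality — last-place votes: Nori 1, Saffron 4, Basilico 0, Bombay Grill 9, The Elm 7. Winner: Basilico.
Plurality — first-place votes: Nori 1, Saffron 1, Basilico 13, Bombay Grill 5, The Elm 1. Winner: Basilico.
The two methods agree.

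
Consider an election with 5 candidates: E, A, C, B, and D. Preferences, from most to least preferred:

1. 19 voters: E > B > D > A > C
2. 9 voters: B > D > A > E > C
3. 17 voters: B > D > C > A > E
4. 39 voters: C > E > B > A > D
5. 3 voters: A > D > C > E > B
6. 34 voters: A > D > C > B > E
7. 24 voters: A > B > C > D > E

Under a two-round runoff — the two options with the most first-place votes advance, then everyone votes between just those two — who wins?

Round 1 first-place votes: E 19, A 61, C 39, B 26, D 0.
A and C advance.
Runoff: A is preferred to C by 89 voters; C by 56.
A wins the runoff.

A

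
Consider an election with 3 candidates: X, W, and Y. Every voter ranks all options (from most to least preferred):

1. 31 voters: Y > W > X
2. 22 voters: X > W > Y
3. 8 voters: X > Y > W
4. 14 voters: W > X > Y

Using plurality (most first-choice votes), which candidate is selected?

First-place votes: X 30, W 14, Y 31.
Y has the most first-place votes.

Y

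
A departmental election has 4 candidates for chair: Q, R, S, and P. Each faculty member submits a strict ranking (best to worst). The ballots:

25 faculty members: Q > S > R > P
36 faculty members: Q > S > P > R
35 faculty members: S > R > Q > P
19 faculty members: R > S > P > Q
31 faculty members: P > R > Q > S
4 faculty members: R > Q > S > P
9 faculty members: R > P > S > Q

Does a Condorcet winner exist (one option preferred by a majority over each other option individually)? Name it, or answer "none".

Checking pairwise contests:
R beats Q 98–61.
S beats R 96–63.
Q beats S 96–63.
Q beats P 100–59.
Every option loses at least one head-to-head, so there is no Condorcet winner.

none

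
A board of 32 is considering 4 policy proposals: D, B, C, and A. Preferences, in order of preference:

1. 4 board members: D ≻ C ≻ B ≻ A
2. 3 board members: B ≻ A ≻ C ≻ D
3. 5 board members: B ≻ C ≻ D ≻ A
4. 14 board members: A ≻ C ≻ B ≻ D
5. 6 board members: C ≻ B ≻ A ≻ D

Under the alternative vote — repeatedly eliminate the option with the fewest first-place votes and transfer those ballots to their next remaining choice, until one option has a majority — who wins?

A

Round 1: D 4, B 8, C 6, A 14. Eliminate D.
Round 2: B 8, C 10, A 14. Eliminate B.
Round 3: C 15, A 17. A has a majority.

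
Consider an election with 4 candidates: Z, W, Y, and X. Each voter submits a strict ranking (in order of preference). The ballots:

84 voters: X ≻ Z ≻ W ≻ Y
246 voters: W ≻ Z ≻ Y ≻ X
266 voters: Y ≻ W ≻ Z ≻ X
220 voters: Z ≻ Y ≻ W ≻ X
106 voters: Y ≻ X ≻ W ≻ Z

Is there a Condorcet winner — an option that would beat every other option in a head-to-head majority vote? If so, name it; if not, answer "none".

Checking pairwise contests:
W beats Z 618–304.
Y beats W 592–330.
Z beats Y 550–372.
Z beats X 732–190.
Every option loses at least one head-to-head, so there is no Condorcet winner.

none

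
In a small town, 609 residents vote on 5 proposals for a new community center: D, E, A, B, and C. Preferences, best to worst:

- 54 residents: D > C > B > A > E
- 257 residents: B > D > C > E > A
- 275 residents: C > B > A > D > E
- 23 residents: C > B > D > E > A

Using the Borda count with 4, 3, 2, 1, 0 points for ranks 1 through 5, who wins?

D: 54·4 + 257·3 + 275·1 + 23·2 = 1308
E: 54·0 + 257·1 + 275·0 + 23·1 = 280
A: 54·1 + 257·0 + 275·2 + 23·0 = 604
B: 54·2 + 257·4 + 275·3 + 23·3 = 2030
C: 54·3 + 257·2 + 275·4 + 23·4 = 1868
B has the highest Borda score (2030).

B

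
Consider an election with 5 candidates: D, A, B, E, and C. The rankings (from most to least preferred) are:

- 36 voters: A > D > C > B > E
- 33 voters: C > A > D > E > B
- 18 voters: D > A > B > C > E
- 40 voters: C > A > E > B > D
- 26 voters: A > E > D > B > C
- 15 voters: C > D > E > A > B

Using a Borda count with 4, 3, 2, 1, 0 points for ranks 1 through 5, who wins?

D: 36·3 + 33·2 + 18·4 + 40·0 + 26·2 + 15·3 = 343
A: 36·4 + 33·3 + 18·3 + 40·3 + 26·4 + 15·1 = 536
B: 36·1 + 33·0 + 18·2 + 40·1 + 26·1 + 15·0 = 138
E: 36·0 + 33·1 + 18·0 + 40·2 + 26·3 + 15·2 = 221
C: 36·2 + 33·4 + 18·1 + 40·4 + 26·0 + 15·4 = 442
A has the highest Borda score (536).

A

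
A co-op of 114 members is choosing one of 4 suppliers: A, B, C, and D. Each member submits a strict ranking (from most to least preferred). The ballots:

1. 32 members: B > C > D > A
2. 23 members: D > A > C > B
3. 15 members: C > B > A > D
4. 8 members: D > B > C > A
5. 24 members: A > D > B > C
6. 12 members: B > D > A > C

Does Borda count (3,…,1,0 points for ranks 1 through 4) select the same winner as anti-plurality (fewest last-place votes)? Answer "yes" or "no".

no

Borda — scores: A 145, B 202, C 140, D 197. Winner: B.
Anti-plurality — last-place votes: A 40, B 23, C 36, D 15. Winner: D.
The two methods disagree.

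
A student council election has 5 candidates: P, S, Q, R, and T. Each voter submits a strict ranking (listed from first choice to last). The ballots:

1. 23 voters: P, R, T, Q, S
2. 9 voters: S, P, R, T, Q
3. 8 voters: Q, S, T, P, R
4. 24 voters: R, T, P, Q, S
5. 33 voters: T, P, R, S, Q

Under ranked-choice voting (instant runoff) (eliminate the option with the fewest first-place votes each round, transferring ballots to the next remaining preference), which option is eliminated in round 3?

Round 1: P 23, S 9, Q 8, R 24, T 33. Eliminate Q.
Round 2: P 23, S 17, R 24, T 33. Eliminate S.
Round 3: P 32, R 24, T 41. Eliminate R.

R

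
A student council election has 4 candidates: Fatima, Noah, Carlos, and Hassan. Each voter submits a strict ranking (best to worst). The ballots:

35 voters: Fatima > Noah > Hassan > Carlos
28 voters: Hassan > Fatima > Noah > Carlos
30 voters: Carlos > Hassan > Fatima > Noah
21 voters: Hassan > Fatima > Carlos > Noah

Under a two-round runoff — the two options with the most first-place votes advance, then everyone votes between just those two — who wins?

Hassan

Round 1 first-place votes: Fatima 35, Noah 0, Carlos 30, Hassan 49.
Hassan and Fatima advance.
Runoff: Hassan is preferred to Fatima by 79 voters; Fatima by 35.
Hassan wins the runoff.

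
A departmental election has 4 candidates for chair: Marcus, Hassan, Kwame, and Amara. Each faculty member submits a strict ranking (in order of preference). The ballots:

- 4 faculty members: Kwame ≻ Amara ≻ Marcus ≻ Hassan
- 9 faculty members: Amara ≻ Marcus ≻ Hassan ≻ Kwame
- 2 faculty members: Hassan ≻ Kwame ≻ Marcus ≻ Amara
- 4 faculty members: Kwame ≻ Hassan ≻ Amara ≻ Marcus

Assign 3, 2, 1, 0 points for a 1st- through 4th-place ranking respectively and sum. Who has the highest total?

Marcus: 4·1 + 9·2 + 2·1 + 4·0 = 24
Hassan: 4·0 + 9·1 + 2·3 + 4·2 = 23
Kwame: 4·3 + 9·0 + 2·2 + 4·3 = 28
Amara: 4·2 + 9·3 + 2·0 + 4·1 = 39
Amara has the highest Borda score (39).

Amara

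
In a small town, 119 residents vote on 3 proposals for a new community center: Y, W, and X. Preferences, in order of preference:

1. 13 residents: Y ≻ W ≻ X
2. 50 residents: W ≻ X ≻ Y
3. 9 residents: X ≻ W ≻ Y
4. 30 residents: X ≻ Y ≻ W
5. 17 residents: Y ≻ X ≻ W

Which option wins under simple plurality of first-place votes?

First-place votes: Y 30, W 50, X 39.
W has the most first-place votes.

W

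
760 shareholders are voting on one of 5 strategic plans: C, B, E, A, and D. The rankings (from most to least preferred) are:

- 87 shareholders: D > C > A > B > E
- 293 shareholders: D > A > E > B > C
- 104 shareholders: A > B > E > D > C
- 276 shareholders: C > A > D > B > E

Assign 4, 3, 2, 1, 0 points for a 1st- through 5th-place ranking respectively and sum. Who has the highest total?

A

C: 87·3 + 293·0 + 104·0 + 276·4 = 1365
B: 87·1 + 293·1 + 104·3 + 276·1 = 968
E: 87·0 + 293·2 + 104·2 + 276·0 = 794
A: 87·2 + 293·3 + 104·4 + 276·3 = 2297
D: 87·4 + 293·4 + 104·1 + 276·2 = 2176
A has the highest Borda score (2297).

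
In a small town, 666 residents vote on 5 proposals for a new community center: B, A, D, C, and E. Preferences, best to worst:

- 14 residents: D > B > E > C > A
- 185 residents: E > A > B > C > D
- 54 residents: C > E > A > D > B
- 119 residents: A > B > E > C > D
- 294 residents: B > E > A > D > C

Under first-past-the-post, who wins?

First-place votes: B 294, A 119, D 14, C 54, E 185.
B has the most first-place votes.

B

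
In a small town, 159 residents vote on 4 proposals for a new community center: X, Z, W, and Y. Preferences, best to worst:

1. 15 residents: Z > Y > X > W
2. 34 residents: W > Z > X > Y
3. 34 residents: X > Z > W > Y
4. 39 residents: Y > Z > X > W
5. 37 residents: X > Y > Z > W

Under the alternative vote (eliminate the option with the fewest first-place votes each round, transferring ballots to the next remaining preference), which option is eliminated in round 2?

Round 1: X 71, Z 15, W 34, Y 39. Eliminate Z.
Round 2: X 71, W 34, Y 54. Eliminate W.

W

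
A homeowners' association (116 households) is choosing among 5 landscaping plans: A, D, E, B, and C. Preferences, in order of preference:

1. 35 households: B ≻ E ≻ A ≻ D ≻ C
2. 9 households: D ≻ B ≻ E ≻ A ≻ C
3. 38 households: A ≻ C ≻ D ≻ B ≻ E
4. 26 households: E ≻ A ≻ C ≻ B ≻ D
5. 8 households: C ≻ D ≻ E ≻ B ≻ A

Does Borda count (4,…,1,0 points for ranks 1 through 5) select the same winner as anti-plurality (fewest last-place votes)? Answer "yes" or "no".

Borda — scores: A 309, D 171, E 243, B 239, C 198. Winner: A.
Anti-plurality — last-place votes: A 8, D 26, E 38, B 0, C 44. Winner: B.
The two methods disagree.

no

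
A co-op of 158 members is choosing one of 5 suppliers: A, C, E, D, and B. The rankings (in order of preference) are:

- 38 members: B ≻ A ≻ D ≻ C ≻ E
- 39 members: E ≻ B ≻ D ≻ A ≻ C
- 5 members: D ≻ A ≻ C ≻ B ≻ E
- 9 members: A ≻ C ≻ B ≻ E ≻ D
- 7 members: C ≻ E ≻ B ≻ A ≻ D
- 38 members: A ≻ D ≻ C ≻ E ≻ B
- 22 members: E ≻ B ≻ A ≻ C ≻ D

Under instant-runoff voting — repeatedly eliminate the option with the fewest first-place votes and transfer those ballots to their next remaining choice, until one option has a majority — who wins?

Round 1: A 47, C 7, E 61, D 5, B 38. Eliminate D.
Round 2: A 52, C 7, E 61, B 38. Eliminate C.
Round 3: A 52, E 68, B 38. Eliminate B.
Round 4: A 90, E 68. A has a majority.

A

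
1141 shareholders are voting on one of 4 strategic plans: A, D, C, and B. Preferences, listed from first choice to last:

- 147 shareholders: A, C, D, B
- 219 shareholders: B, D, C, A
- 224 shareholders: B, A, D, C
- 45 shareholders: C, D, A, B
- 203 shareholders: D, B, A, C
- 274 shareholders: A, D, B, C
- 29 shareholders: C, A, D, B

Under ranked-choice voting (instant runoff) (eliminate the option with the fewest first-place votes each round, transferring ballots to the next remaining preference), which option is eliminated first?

C

Round 1: A 421, D 203, C 74, B 443. Eliminate C.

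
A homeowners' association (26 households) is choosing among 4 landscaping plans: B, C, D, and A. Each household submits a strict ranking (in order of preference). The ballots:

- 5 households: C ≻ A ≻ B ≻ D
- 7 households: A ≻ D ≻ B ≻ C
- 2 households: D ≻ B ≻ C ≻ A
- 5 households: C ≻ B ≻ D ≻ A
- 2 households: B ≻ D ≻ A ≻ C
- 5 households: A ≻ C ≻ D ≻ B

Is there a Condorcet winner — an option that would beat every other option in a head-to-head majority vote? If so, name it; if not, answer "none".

A vs B: 17–9 for A.
A vs C: 14–12 for A.
A vs D: 17–9 for A.
A beats every other option head-to-head.

A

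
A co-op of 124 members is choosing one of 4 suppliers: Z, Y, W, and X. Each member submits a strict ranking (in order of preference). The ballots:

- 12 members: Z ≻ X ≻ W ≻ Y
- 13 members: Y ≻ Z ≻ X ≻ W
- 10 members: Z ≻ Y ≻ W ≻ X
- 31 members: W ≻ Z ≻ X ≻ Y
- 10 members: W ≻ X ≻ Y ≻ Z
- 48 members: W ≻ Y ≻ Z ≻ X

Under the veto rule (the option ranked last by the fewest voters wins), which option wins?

Last-place votes: Z 10, Y 43, W 13, X 58.
Z is ranked last by the fewest voters, so Z wins.

Z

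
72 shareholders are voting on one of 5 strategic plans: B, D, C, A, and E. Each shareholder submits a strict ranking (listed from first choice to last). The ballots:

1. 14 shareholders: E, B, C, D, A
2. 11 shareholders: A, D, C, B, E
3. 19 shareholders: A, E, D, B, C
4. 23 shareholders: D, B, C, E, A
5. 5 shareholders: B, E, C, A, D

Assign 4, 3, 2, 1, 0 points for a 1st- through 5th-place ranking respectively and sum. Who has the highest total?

B: 14·3 + 11·1 + 19·1 + 23·3 + 5·4 = 161
D: 14·1 + 11·3 + 19·2 + 23·4 + 5·0 = 177
C: 14·2 + 11·2 + 19·0 + 23·2 + 5·2 = 106
A: 14·0 + 11·4 + 19·4 + 23·0 + 5·1 = 125
E: 14·4 + 11·0 + 19·3 + 23·1 + 5·3 = 151
D has the highest Borda score (177).

D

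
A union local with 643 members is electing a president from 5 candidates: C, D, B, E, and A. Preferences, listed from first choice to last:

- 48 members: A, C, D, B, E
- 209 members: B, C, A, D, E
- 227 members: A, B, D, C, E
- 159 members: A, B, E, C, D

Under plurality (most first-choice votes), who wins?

A

First-place votes: C 0, D 0, B 209, E 0, A 434.
A has the most first-place votes.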